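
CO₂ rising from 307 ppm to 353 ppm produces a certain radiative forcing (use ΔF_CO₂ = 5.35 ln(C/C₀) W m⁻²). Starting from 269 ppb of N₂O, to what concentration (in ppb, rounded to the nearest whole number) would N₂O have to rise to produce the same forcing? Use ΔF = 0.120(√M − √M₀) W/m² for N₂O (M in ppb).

M ≈ 512 ppb

CO₂ forcing: 5.35 × ln(353/307) = 5.35 × 0.139620 = 0.74697 W/m².
Set 0.120(√M − √269) = 0.74697: √M = 0.74697/0.120 + √269 = 6.2248 + 16.4012 = 22.6260.
M = (22.6260)² = 511.94 ppb.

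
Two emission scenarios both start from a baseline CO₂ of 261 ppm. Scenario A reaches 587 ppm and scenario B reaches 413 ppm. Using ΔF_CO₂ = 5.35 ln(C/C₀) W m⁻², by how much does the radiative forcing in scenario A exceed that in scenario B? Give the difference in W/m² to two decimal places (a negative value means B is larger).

ΔF_A − ΔF_B = 1.88 W/m²

ΔF_A = 5.35 ln(587/261) = 5.35 × 0.81050 = 4.3362 W/m².
ΔF_B = 5.35 ln(413/261) = 5.35 × 0.45893 = 2.4553 W/m².
Difference: 4.3362 − 2.4553 = 1.8809 W/m².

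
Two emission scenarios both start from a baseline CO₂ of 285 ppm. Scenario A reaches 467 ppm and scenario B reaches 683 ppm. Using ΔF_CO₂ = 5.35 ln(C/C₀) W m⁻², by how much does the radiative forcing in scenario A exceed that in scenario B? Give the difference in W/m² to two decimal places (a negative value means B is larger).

ΔF_A = 5.35 ln(467/285) = 5.35 × 0.49384 = 2.6420 W/m².
ΔF_B = 5.35 ln(683/285) = 5.35 × 0.87401 = 4.6760 W/m².
Difference: 2.6420 − 4.6760 = -2.0340 W/m².

ΔF_A − ΔF_B = -2.03 W/m²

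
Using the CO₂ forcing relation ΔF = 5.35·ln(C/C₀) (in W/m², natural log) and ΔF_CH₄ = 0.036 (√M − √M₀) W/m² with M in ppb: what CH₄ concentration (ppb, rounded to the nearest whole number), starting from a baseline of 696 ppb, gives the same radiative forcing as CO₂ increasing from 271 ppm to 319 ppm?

CO₂ forcing: 5.35 × ln(319/271) = 5.35 × 0.163072 = 0.87244 W/m².
Set 0.036(√M − √696) = 0.87244: √M = 0.87244/0.036 + √696 = 24.2344 + 26.3818 = 50.6162.
M = (50.6162)² = 2562.00 ppb.

M ≈ 2562 ppb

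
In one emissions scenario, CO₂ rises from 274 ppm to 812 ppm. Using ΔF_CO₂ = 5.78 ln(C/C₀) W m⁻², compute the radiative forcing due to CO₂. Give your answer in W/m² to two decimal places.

ΔF = 6.28 W/m²

CO₂: 5.78 × ln(812/274) = 5.78 × ln(2.96350) = 5.78 × 1.08637 = 6.2792 W/m².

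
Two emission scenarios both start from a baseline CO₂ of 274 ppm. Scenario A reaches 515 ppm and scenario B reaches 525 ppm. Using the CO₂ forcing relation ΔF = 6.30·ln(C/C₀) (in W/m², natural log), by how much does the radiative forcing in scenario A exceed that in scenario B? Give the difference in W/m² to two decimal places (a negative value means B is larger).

ΔF_A = 6.30 ln(515/274) = 6.30 × 0.63104 = 3.9756 W/m².
ΔF_B = 6.30 ln(525/274) = 6.30 × 0.65027 = 4.0967 W/m².
Difference: 3.9756 − 4.0967 = -0.1211 W/m².

ΔF_A − ΔF_B = -0.12 W/m²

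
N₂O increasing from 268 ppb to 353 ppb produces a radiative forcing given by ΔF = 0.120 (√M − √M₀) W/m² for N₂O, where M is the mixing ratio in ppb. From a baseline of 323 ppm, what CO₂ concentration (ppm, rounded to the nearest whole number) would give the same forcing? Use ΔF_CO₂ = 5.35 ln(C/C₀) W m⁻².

C ≈ 341 ppm

N₂O forcing: 0.120 × (√353 − √268) = 0.120 × (18.7883 − 16.3707) = 0.120 × 2.4176 = 0.29011 W/m².
Set 5.35 ln(C/323) = 0.29011: ln(C/323) = 0.29011/5.35 = 0.05423, so C = 323 × e^0.05423 = 323 × 1.05573 = 341.00 ppm.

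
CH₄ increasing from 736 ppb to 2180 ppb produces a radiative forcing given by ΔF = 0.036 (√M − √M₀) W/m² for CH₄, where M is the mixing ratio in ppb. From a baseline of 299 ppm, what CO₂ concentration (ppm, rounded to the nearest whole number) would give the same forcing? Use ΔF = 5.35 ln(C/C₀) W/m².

CH₄ forcing: 0.036 × (√2180 − √736) = 0.036 × (46.6905 − 27.1293) = 0.036 × 19.5612 = 0.70420 W/m².
Set 5.35 ln(C/299) = 0.70420: ln(C/299) = 0.70420/5.35 = 0.13163, so C = 299 × e^0.13163 = 299 × 1.14069 = 341.07 ppm.

C ≈ 341 ppm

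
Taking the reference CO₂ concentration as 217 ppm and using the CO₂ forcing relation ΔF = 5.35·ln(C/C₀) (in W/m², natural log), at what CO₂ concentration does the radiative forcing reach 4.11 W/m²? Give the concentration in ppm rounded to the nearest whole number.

C ≈ 468 ppm

Set 5.35 ln(C/217) = 4.11, so ln(C/217) = 4.11/5.35 = 0.76822.
Then C/217 = e^0.76822 = 2.15593, giving C = 217 × 2.15593 = 467.84 ppm.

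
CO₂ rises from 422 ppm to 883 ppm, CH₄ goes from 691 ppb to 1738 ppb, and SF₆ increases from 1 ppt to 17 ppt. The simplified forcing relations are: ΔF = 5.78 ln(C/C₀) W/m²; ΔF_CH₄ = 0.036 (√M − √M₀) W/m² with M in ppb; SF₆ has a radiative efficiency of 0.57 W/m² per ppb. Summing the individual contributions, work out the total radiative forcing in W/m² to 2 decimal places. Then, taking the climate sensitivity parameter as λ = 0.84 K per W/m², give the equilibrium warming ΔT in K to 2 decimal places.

ΔF = 4.83 W/m²; ΔT = 4.06 K

CO₂: 5.78 × ln(883/422) = 5.78 × ln(2.09242) = 5.78 × 0.73832 = 4.2675 W/m².
CH₄: 0.036 × (√1738 − √691) = 0.036 × (41.6893 − 26.2869) = 0.036 × 15.4024 = 0.5545 W/m².
SF₆: Δ = 17 − 1 = 16 ppt = 0.016 ppb; ΔF = 0.57 × 0.016 = 0.0091 W/m².
Total ΔF = 4.2675 + 0.5545 + 0.0091 = 4.8311 W/m².
ΔT = λ ΔF = 0.84 × 4.83 = 4.0572 K.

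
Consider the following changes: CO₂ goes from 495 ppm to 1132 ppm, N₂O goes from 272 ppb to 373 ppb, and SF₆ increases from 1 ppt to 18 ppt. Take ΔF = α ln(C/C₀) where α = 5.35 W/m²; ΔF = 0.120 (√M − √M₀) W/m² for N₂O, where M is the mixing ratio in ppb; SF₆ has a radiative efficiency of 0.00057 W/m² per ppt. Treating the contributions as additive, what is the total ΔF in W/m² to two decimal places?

CO₂: 5.35 × ln(1132/495) = 5.35 × ln(2.28687) = 5.35 × 0.82718 = 4.4254 W/m².
N₂O: 0.120 × (√373 − √272) = 0.120 × (19.3132 − 16.4924) = 0.120 × 2.8208 = 0.3385 W/m².
SF₆: ΔF = 0.00057 × (18 − 1) = 0.00057 × 17 = 0.0097 W/m².
Total ΔF = 4.4254 + 0.3385 + 0.0097 = 4.7736 W/m².

ΔF = 4.77 W/m²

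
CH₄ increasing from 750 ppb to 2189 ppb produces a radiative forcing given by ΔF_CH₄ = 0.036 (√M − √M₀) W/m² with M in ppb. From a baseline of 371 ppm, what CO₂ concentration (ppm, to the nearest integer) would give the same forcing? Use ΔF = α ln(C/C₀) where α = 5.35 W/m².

C ≈ 423 ppm

CH₄ forcing: 0.036 × (√2189 − √750) = 0.036 × (46.7868 − 27.3861) = 0.036 × 19.4007 = 0.69843 W/m².
Set 5.35 ln(C/371) = 0.69843: ln(C/371) = 0.69843/5.35 = 0.13055, so C = 371 × e^0.13055 = 371 × 1.13945 = 422.74 ppm.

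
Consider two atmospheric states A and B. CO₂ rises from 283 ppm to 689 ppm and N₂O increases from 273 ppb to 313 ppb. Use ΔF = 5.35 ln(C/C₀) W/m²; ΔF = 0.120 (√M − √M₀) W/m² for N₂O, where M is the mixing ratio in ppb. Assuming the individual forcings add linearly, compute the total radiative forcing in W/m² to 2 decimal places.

ΔF = 4.90 W/m²

CO₂: 5.35 × ln(689/283) = 5.35 × ln(2.43463) = 5.35 × 0.88979 = 4.7604 W/m².
N₂O: 0.120 × (√313 − √273) = 0.120 × (17.6918 − 16.5227) = 0.120 × 1.1691 = 0.1403 W/m².
Total ΔF = 4.7604 + 0.1403 = 4.9007 W/m².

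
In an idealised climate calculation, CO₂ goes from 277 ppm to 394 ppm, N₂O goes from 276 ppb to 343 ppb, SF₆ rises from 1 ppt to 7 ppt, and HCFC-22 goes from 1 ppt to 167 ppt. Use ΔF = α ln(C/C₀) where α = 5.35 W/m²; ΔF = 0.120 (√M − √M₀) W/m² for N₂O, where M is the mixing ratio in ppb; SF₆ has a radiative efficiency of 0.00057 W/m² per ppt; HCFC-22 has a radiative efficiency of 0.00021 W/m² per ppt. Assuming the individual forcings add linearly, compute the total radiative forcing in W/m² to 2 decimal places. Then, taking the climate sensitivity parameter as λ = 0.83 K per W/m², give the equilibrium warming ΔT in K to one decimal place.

ΔF = 2.15 W/m²; ΔT = 1.8 K

CO₂: 5.35 × ln(394/277) = 5.35 × ln(1.42238) = 5.35 × 0.35233 = 1.8850 W/m².
N₂O: 0.120 × (√343 − √276) = 0.120 × (18.5203 − 16.6132) = 0.120 × 1.9071 = 0.2289 W/m².
SF₆: ΔF = 0.00057 × (7 − 1) = 0.00057 × 6 = 0.0034 W/m².
HCFC-22: ΔF = 0.00021 × (167 − 1) = 0.00021 × 166 = 0.0349 W/m².
Total ΔF = 1.8850 + 0.2289 + 0.0034 + 0.0349 = 2.1522 W/m².
ΔT = λ ΔF = 0.83 × 2.15 = 1.7845 K.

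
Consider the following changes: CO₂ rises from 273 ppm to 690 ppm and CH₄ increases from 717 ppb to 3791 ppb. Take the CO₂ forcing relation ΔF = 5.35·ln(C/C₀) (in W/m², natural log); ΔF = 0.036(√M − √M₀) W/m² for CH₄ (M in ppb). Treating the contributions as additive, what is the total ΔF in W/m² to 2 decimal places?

CO₂: 5.35 × ln(690/273) = 5.35 × ln(2.52747) = 5.35 × 0.92722 = 4.9606 W/m².
CH₄: 0.036 × (√3791 − √717) = 0.036 × (61.5711 − 26.7769) = 0.036 × 34.7942 = 1.2526 W/m².
Total ΔF = 4.9606 + 1.2526 = 6.2132 W/m².

ΔF = 6.21 W/m²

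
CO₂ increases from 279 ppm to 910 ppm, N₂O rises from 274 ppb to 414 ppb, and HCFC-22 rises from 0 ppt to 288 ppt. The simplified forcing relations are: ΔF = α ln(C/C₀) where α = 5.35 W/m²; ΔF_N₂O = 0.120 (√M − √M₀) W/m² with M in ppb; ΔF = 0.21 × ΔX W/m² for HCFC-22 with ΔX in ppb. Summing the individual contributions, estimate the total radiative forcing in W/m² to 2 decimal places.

CO₂: 5.35 × ln(910/279) = 5.35 × ln(3.26165) = 5.35 × 1.18223 = 6.3249 W/m².
N₂O: 0.120 × (√414 − √274) = 0.120 × (20.3470 − 16.5529) = 0.120 × 3.7941 = 0.4553 W/m².
HCFC-22: Δ = 288 − 0 = 288 ppt = 0.288 ppb; ΔF = 0.21 × 0.288 = 0.0605 W/m².
Total ΔF = 6.3249 + 0.4553 + 0.0605 = 6.8407 W/m².

ΔF = 6.84 W/m²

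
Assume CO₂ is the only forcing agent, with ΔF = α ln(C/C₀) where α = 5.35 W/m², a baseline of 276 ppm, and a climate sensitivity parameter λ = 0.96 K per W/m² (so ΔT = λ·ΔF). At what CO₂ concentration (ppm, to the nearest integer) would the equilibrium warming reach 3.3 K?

C ≈ 525 ppm

Required forcing: ΔF = ΔT/λ = 3.3/0.96 = 3.4375 W/m².
Then ln(C/276) = ΔF/5.35 = 3.4375/5.35 = 0.64252.
So C = 276 × e^0.64252 = 276 × 1.90127 = 524.75 ppm.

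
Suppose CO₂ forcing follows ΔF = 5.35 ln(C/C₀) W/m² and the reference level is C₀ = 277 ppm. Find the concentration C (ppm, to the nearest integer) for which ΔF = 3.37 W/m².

Set 5.35 ln(C/277) = 3.37, so ln(C/277) = 3.37/5.35 = 0.62991.
Then C/277 = e^0.62991 = 1.87744, giving C = 277 × 1.87744 = 520.05 ppm.

C ≈ 520 ppm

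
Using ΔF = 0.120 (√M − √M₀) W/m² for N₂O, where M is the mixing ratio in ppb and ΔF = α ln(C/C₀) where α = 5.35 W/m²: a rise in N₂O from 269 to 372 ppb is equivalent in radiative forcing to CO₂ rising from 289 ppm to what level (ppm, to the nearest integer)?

C ≈ 308 ppm

N₂O forcing: 0.120 × (√372 − √269) = 0.120 × (19.2873 − 16.4012) = 0.120 × 2.8861 = 0.34633 W/m².
Set 5.35 ln(C/289) = 0.34633: ln(C/289) = 0.34633/5.35 = 0.06473, so C = 289 × e^0.06473 = 289 × 1.06687 = 308.33 ppm.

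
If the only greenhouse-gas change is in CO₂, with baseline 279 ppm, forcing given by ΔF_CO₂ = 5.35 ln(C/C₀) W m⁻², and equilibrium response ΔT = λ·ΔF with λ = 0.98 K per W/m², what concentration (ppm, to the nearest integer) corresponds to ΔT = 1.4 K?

C ≈ 364 ppm

Required forcing: ΔF = ΔT/λ = 1.4/0.98 = 1.4286 W/m².
Then ln(C/279) = ΔF/5.35 = 1.4286/5.35 = 0.26703.
So C = 279 × e^0.26703 = 279 × 1.30608 = 364.40 ppm.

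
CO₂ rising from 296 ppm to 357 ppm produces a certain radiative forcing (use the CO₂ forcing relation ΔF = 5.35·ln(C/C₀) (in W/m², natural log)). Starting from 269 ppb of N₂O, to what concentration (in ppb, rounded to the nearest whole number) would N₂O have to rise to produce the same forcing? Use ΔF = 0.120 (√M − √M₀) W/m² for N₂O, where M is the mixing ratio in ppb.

CO₂ forcing: 5.35 × ln(357/296) = 5.35 × 0.187376 = 1.00246 W/m².
Set 0.120(√M − √269) = 1.00246: √M = 1.00246/0.120 + √269 = 8.3538 + 16.4012 = 24.7550.
M = (24.7550)² = 612.81 ppb.

M ≈ 613 ppb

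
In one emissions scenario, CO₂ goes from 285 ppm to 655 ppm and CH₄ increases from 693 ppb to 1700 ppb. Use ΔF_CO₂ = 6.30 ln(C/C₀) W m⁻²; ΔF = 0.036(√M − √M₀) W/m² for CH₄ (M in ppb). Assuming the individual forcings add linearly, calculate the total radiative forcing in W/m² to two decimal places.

ΔF = 5.78 W/m²

CO₂: 6.30 × ln(655/285) = 6.30 × ln(2.29825) = 6.30 × 0.83215 = 5.2425 W/m².
CH₄: 0.036 × (√1700 − √693) = 0.036 × (41.2311 − 26.3249) = 0.036 × 14.9062 = 0.5366 W/m².
Total ΔF = 5.2425 + 0.5366 = 5.7791 W/m².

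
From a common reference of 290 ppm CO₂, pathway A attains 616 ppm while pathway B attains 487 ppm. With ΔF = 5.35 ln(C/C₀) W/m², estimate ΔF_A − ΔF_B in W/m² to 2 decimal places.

ΔF_A − ΔF_B = 1.26 W/m²

ΔF_A = 5.35 ln(616/290) = 5.35 × 0.75337 = 4.0305 W/m².
ΔF_B = 5.35 ln(487/290) = 5.35 × 0.51838 = 2.7733 W/m².
Difference: 4.0305 − 2.7733 = 1.2572 W/m².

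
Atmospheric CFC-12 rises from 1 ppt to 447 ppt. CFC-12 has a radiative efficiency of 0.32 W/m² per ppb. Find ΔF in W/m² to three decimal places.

CFC-12: Δ = 447 − 1 = 446 ppt = 0.446 ppb; ΔF = 0.32 × 0.446 = 0.1427 W/m².

ΔF = 0.143 W/m²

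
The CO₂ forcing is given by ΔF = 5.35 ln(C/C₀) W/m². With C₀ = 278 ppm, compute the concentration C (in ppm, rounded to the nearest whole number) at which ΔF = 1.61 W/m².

C ≈ 376 ppm

Set 5.35 ln(C/278) = 1.61, so ln(C/278) = 1.61/5.35 = 0.30093.
Then C/278 = e^0.30093 = 1.35111, giving C = 278 × 1.35111 = 375.61 ppm.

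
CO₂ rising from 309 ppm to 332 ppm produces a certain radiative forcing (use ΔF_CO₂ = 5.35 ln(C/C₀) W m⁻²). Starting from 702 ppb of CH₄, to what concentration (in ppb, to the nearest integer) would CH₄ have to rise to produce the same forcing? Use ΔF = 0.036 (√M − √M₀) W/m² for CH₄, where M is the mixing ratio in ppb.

CO₂ forcing: 5.35 × ln(332/309) = 5.35 × 0.071794 = 0.38410 W/m².
Set 0.036(√M − √702) = 0.38410: √M = 0.38410/0.036 + √702 = 10.6694 + 26.4953 = 37.1647.
M = (37.1647)² = 1381.21 ppb.

M ≈ 1381 ppb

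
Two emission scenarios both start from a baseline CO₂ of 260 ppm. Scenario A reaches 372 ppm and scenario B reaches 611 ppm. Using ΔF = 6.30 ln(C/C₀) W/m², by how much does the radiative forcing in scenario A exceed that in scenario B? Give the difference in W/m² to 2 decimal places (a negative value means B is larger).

ΔF_A = 6.30 ln(372/260) = 6.30 × 0.35821 = 2.2567 W/m².
ΔF_B = 6.30 ln(611/260) = 6.30 × 0.85442 = 5.3828 W/m².
Difference: 2.2567 − 5.3828 = -3.1261 W/m².

ΔF_A − ΔF_B = -3.13 W/m²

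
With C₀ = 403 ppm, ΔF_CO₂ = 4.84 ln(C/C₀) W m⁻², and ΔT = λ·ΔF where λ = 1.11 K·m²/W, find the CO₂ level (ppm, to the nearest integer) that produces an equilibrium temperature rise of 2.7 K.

C ≈ 666 ppm

Required forcing: ΔF = ΔT/λ = 2.7/1.11 = 2.4324 W/m².
Then ln(C/403) = ΔF/4.84 = 2.4324/4.84 = 0.50256.
So C = 403 × e^0.50256 = 403 × 1.65295 = 666.14 ppm.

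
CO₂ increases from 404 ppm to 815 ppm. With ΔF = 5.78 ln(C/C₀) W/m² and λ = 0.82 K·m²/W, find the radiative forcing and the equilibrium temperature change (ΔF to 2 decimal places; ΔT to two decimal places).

ΔF = 4.06 W/m²; ΔT = 3.33 K

CO₂: 5.78 × ln(815/404) = 5.78 × ln(2.01733) = 5.78 × 0.70177 = 4.0562 W/m².
ΔT = λ ΔF = 0.82 × 4.06 = 3.3292 K.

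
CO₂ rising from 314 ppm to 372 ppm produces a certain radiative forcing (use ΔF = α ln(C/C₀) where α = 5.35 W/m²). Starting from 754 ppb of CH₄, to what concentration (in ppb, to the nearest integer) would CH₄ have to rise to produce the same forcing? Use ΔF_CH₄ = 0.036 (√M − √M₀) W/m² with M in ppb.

M ≈ 2772 ppb

CO₂ forcing: 5.35 × ln(372/314) = 5.35 × 0.169501 = 0.90683 W/m².
Set 0.036(√M − √754) = 0.90683: √M = 0.90683/0.036 + √754 = 25.1897 + 27.4591 = 52.6488.
M = (52.6488)² = 2771.90 ppb.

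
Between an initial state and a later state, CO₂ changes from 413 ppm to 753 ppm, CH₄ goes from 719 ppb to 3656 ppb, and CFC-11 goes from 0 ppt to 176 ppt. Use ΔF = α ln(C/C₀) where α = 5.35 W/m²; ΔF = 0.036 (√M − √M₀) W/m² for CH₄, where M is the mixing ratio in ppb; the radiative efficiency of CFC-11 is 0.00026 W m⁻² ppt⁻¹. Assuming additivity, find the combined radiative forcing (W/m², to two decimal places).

CO₂: 5.35 × ln(753/413) = 5.35 × ln(1.82324) = 5.35 × 0.60062 = 3.2133 W/m².
CH₄: 0.036 × (√3656 − √719) = 0.036 × (60.4649 − 26.8142) = 0.036 × 33.6507 = 1.2114 W/m².
CFC-11: ΔF = 0.00026 × (176 − 0) = 0.00026 × 176 = 0.0458 W/m².
Total ΔF = 3.2133 + 1.2114 + 0.0458 = 4.4705 W/m².

ΔF = 4.47 W/m²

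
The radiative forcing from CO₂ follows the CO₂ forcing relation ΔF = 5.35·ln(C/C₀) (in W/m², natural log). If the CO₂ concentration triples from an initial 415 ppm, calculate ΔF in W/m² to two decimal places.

ΔF = 5.88 W/m²

ΔF = 5.35 × ln(3) = 5.35 × 1.09861 = 5.8776 W/m².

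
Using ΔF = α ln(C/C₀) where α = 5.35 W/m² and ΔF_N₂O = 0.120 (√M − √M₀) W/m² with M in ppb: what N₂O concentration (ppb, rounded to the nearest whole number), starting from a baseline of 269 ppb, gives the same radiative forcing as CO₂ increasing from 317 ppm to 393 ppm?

M ≈ 675 ppb

CO₂ forcing: 5.35 × ln(393/317) = 5.35 × 0.214908 = 1.14976 W/m².
Set 0.120(√M − √269) = 1.14976: √M = 1.14976/0.120 + √269 = 9.5813 + 16.4012 = 25.9825.
M = (25.9825)² = 675.09 ppb.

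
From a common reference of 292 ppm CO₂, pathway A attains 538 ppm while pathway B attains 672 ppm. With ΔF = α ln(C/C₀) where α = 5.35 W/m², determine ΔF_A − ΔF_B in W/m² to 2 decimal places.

ΔF_A − ΔF_B = -1.19 W/m²

ΔF_A = 5.35 ln(538/292) = 5.35 × 0.61110 = 3.2694 W/m².
ΔF_B = 5.35 ln(672/292) = 5.35 × 0.83350 = 4.4592 W/m².
Difference: 3.2694 − 4.4592 = -1.1898 W/m².
(Equivalently, ΔF_A − ΔF_B = 5.35 ln(538/672) = 5.35 × -0.22240 = -1.1898 W/m².)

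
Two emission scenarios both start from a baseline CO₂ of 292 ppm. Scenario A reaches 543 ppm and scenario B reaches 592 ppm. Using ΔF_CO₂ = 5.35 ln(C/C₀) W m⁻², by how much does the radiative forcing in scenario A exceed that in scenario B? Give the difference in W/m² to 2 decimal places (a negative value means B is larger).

ΔF_A − ΔF_B = -0.46 W/m²

ΔF_A = 5.35 ln(543/292) = 5.35 × 0.62036 = 3.3189 W/m².
ΔF_B = 5.35 ln(592/292) = 5.35 × 0.70675 = 3.7811 W/m².
Difference: 3.3189 − 3.7811 = -0.4622 W/m².
(Equivalently, ΔF_A − ΔF_B = 5.35 ln(543/592) = 5.35 × -0.08640 = -0.4622 W/m².)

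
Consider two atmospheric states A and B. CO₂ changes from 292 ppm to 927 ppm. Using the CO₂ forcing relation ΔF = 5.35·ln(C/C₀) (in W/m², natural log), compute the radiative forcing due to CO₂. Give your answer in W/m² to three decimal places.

CO₂: 5.35 × ln(927/292) = 5.35 × ln(3.17466) = 5.35 × 1.15520 = 6.1803 W/m².

ΔF = 6.180 W/m²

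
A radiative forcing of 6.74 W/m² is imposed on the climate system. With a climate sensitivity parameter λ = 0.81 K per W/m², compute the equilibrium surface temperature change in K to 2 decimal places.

ΔT = 5.46 K

ΔT = λ ΔF = 0.81 × 6.74 = 5.4594 K.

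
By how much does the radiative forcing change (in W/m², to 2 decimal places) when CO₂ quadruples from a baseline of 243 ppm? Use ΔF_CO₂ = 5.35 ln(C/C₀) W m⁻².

ΔF = 5.35 × ln(4) = 5.35 × 1.38629 = 7.4167 W/m².

ΔF = 7.42 W/m²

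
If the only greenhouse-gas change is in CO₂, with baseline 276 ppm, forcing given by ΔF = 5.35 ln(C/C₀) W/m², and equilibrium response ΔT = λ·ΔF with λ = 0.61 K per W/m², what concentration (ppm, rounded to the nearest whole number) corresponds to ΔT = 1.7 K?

Required forcing: ΔF = ΔT/λ = 1.7/0.61 = 2.7869 W/m².
Then ln(C/276) = ΔF/5.35 = 2.7869/5.35 = 0.52092.
So C = 276 × e^0.52092 = 276 × 1.68358 = 464.67 ppm.

C ≈ 465 ppm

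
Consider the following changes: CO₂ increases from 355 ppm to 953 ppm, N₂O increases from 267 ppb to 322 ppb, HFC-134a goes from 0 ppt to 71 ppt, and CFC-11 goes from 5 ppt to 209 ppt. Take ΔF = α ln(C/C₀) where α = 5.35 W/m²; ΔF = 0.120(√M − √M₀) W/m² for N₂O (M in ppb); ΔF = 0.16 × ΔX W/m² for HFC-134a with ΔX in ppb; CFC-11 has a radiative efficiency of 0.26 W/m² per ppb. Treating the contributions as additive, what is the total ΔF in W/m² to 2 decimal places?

CO₂: 5.35 × ln(953/355) = 5.35 × ln(2.68451) = 5.35 × 0.98750 = 5.2831 W/m².
N₂O: 0.120 × (√322 − √267) = 0.120 × (17.9444 − 16.3401) = 0.120 × 1.6043 = 0.1925 W/m².
HFC-134a: Δ = 71 − 0 = 71 ppt = 0.071 ppb; ΔF = 0.16 × 0.071 = 0.0114 W/m².
CFC-11: Δ = 209 − 5 = 204 ppt = 0.204 ppb; ΔF = 0.26 × 0.204 = 0.0530 W/m².
Total ΔF = 5.2831 + 0.1925 + 0.0114 + 0.0530 = 5.5400 W/m².

ΔF = 5.54 W/m²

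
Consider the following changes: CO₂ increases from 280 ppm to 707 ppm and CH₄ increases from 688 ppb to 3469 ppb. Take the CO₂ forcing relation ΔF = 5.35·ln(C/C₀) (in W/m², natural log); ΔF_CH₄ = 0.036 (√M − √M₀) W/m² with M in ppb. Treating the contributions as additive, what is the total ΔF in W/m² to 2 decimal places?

CO₂: 5.35 × ln(707/280) = 5.35 × ln(2.52500) = 5.35 × 0.92624 = 4.9554 W/m².
CH₄: 0.036 × (√3469 − √688) = 0.036 × (58.8982 − 26.2298) = 0.036 × 32.6684 = 1.1761 W/m².
Total ΔF = 4.9554 + 1.1761 = 6.1315 W/m².

ΔF = 6.13 W/m²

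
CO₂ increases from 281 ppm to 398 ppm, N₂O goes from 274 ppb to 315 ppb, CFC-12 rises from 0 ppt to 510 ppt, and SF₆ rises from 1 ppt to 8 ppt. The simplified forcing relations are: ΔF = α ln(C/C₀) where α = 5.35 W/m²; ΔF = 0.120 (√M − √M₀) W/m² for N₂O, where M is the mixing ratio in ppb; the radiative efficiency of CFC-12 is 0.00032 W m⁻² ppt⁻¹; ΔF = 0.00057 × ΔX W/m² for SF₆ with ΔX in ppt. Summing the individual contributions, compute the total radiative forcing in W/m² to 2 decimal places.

CO₂: 5.35 × ln(398/281) = 5.35 × ln(1.41637) = 5.35 × 0.34810 = 1.8623 W/m².
N₂O: 0.120 × (√315 − √274) = 0.120 × (17.7482 − 16.5529) = 0.120 × 1.1953 = 0.1434 W/m².
CFC-12: ΔF = 0.00032 × (510 − 0) = 0.00032 × 510 = 0.1632 W/m².
SF₆: ΔF = 0.00057 × (8 − 1) = 0.00057 × 7 = 0.0040 W/m².
Total ΔF = 1.8623 + 0.1434 + 0.1632 + 0.0040 = 2.1729 W/m².

ΔF = 2.17 W/m²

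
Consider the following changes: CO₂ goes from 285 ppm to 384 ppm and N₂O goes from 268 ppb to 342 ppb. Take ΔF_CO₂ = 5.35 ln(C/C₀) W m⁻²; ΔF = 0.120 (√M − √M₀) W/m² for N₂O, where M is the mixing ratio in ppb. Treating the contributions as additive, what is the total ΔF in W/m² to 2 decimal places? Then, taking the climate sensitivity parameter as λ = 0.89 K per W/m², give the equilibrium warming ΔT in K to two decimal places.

ΔF = 1.85 W/m²; ΔT = 1.65 K

CO₂: 5.35 × ln(384/285) = 5.35 × ln(1.34737) = 5.35 × 0.29815 = 1.5951 W/m².
N₂O: 0.120 × (√342 − √268) = 0.120 × (18.4932 − 16.3707) = 0.120 × 2.1225 = 0.2547 W/m².
Total ΔF = 1.5951 + 0.2547 = 1.8498 W/m².
ΔT = λ ΔF = 0.89 × 1.85 = 1.6465 K.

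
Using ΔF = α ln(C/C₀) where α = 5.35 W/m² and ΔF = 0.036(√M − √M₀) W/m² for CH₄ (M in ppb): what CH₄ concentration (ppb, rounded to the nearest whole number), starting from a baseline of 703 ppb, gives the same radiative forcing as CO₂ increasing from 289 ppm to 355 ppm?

CO₂ forcing: 5.35 × ln(355/289) = 5.35 × 0.205691 = 1.10045 W/m².
Set 0.036(√M − √703) = 1.10045: √M = 1.10045/0.036 + √703 = 30.5681 + 26.5141 = 57.0822.
M = (57.0822)² = 3258.38 ppb.

M ≈ 3258 ppb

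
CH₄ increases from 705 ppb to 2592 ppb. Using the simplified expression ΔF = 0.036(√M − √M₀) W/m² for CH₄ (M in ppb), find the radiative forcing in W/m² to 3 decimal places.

CH₄: 0.036 × (√2592 − √705) = 0.036 × (50.9117 − 26.5518) = 0.036 × 24.3599 = 0.8770 W/m².

ΔF = 0.877 W/m²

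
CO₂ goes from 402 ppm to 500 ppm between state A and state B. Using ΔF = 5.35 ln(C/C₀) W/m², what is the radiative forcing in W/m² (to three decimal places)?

ΔF = 1.167 W/m²

CO₂ absorption bands are partially saturated, so forcing scales with the logarithm of the concentration ratio.
CO₂: 5.35 × ln(500/402) = 5.35 × ln(1.24378) = 5.35 × 0.21816 = 1.1672 W/m².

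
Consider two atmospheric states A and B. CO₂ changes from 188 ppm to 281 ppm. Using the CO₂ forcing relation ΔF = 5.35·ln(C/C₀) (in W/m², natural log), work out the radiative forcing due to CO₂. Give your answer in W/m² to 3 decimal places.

ΔF = 2.150 W/m²

CO₂: 5.35 × ln(281/188) = 5.35 × ln(1.49468) = 5.35 × 0.40191 = 2.1502 W/m².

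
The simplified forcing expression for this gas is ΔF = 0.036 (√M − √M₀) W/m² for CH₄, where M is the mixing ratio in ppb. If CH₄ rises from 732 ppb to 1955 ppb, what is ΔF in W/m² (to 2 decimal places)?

ΔF = 0.62 W/m²

CH₄: 0.036 × (√1955 − √732) = 0.036 × (44.2154 − 27.0555) = 0.036 × 17.1599 = 0.6178 W/m².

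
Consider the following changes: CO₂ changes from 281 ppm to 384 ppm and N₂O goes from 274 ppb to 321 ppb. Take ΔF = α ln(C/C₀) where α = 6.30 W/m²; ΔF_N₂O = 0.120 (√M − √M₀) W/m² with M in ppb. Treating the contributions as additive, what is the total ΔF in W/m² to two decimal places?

ΔF = 2.13 W/m²

CO₂: 6.30 × ln(384/281) = 6.30 × ln(1.36655) = 6.30 × 0.31229 = 1.9674 W/m².
N₂O: 0.120 × (√321 − √274) = 0.120 × (17.9165 − 16.5529) = 0.120 × 1.3636 = 0.1636 W/m².
Total ΔF = 1.9674 + 0.1636 = 2.1310 W/m².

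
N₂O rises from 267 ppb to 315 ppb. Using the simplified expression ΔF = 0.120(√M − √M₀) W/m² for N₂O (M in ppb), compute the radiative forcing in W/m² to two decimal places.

ΔF = 0.17 W/m²

N₂O: 0.120 × (√315 − √267) = 0.120 × (17.7482 − 16.3401) = 0.120 × 1.4081 = 0.1690 W/m².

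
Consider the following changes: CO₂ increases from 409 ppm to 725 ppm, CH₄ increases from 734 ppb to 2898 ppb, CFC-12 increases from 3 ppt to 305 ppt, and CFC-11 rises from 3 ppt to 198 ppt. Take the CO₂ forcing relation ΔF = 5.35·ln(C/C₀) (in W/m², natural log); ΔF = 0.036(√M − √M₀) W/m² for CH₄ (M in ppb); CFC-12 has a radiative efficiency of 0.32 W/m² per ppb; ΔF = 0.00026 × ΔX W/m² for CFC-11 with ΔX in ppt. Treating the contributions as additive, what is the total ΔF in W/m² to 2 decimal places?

CO₂: 5.35 × ln(725/409) = 5.35 × ln(1.77262) = 5.35 × 0.57246 = 3.0627 W/m².
CH₄: 0.036 × (√2898 − √734) = 0.036 × (53.8331 − 27.0924) = 0.036 × 26.7407 = 0.9627 W/m².
CFC-12: Δ = 305 − 3 = 302 ppt = 0.302 ppb; ΔF = 0.32 × 0.302 = 0.0966 W/m².
CFC-11: ΔF = 0.00026 × (198 − 3) = 0.00026 × 195 = 0.0507 W/m².
Total ΔF = 3.0627 + 0.9627 + 0.0966 + 0.0507 = 4.1727 W/m².

ΔF = 4.17 W/m²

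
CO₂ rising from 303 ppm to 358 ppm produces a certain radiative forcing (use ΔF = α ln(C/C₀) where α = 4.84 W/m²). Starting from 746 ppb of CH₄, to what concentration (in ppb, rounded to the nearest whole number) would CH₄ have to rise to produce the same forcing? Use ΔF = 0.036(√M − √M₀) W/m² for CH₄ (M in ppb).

CO₂ forcing: 4.84 × ln(358/303) = 4.84 × 0.166800 = 0.80731 W/m².
Set 0.036(√M − √746) = 0.80731: √M = 0.80731/0.036 + √746 = 22.4253 + 27.3130 = 49.7383.
M = (49.7383)² = 2473.90 ppb.

M ≈ 2474 ppb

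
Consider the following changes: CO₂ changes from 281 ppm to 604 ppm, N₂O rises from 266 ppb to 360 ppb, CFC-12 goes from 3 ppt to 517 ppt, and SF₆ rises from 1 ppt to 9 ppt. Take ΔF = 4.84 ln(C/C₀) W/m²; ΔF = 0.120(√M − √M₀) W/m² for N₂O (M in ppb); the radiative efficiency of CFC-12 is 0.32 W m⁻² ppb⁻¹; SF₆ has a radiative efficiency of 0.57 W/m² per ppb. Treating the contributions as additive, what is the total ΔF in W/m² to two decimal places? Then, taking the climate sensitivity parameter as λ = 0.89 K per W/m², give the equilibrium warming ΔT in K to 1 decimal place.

CO₂: 4.84 × ln(604/281) = 4.84 × ln(2.14947) = 4.84 × 0.76522 = 3.7037 W/m².
N₂O: 0.120 × (√360 − √266) = 0.120 × (18.9737 − 16.3095) = 0.120 × 2.6642 = 0.3197 W/m².
CFC-12: Δ = 517 − 3 = 514 ppt = 0.514 ppb; ΔF = 0.32 × 0.514 = 0.1645 W/m².
SF₆: Δ = 9 − 1 = 8 ppt = 0.008 ppb; ΔF = 0.57 × 0.008 = 0.0046 W/m².
Total ΔF = 3.7037 + 0.3197 + 0.1645 + 0.0046 = 4.1925 W/m².
ΔT = λ ΔF = 0.89 × 4.19 = 3.7291 K.

ΔF = 4.19 W/m²; ΔT = 3.7 K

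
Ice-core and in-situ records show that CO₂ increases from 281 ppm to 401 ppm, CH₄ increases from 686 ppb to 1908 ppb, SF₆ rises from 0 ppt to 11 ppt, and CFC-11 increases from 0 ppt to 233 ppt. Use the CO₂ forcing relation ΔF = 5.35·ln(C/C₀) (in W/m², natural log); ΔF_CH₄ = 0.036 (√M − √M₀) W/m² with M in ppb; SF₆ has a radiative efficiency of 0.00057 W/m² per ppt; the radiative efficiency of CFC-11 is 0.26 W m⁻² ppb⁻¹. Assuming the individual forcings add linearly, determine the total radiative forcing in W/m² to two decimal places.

ΔF = 2.60 W/m²

CO₂: 5.35 × ln(401/281) = 5.35 × ln(1.42705) = 5.35 × 0.35561 = 1.9025 W/m².
CH₄: 0.036 × (√1908 − √686) = 0.036 × (43.6807 − 26.1916) = 0.036 × 17.4891 = 0.6296 W/m².
SF₆: ΔF = 0.00057 × (11 − 0) = 0.00057 × 11 = 0.0063 W/m².
CFC-11: Δ = 233 − 0 = 233 ppt = 0.233 ppb; ΔF = 0.26 × 0.233 = 0.0606 W/m².
Total ΔF = 1.9025 + 0.6296 + 0.0063 + 0.0606 = 2.5990 W/m².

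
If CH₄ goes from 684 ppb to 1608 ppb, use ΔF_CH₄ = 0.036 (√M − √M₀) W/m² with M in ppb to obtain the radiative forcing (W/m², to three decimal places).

CH₄: 0.036 × (√1608 − √684) = 0.036 × (40.0999 − 26.1534) = 0.036 × 13.9465 = 0.5021 W/m².

ΔF = 0.502 W/m²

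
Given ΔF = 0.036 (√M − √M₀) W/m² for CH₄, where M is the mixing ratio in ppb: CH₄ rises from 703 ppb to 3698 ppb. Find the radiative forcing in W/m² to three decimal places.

CH₄: 0.036 × (√3698 − √703) = 0.036 × (60.8112 − 26.5141) = 0.036 × 34.2971 = 1.2347 W/m².

ΔF = 1.235 W/m²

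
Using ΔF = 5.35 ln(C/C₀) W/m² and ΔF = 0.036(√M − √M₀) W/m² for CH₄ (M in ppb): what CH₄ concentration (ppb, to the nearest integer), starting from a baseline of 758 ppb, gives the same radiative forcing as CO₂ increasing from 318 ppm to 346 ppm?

M ≈ 1606 ppb

CO₂ forcing: 5.35 × ln(346/318) = 5.35 × 0.084387 = 0.45147 W/m².
Set 0.036(√M − √758) = 0.45147: √M = 0.45147/0.036 + √758 = 12.5408 + 27.5318 = 40.0726.
M = (40.0726)² = 1605.81 ppb.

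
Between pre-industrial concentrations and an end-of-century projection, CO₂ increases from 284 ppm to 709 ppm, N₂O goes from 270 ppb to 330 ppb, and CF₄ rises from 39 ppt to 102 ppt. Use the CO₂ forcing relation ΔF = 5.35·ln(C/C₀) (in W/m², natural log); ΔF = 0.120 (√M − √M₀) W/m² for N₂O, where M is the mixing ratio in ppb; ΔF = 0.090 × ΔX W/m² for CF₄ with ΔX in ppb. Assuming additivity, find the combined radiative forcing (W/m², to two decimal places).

CO₂: 5.35 × ln(709/284) = 5.35 × ln(2.49648) = 5.35 × 0.91488 = 4.8946 W/m².
N₂O: 0.120 × (√330 − √270) = 0.120 × (18.1659 − 16.4317) = 0.120 × 1.7342 = 0.2081 W/m².
CF₄: Δ = 102 − 39 = 63 ppt = 0.063 ppb; ΔF = 0.090 × 0.063 = 0.0057 W/m².
Total ΔF = 4.8946 + 0.2081 + 0.0057 = 5.1084 W/m².

ΔF = 5.11 W/m²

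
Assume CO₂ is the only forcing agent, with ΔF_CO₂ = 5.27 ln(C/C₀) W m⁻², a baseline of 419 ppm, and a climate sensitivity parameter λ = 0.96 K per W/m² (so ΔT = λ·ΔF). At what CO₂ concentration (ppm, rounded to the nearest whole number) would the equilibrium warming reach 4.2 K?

C ≈ 961 ppm

Required forcing: ΔF = ΔT/λ = 4.2/0.96 = 4.3750 W/m².
Then ln(C/419) = ΔF/5.27 = 4.3750/5.27 = 0.83017.
So C = 419 × e^0.83017 = 419 × 2.29371 = 961.06 ppm.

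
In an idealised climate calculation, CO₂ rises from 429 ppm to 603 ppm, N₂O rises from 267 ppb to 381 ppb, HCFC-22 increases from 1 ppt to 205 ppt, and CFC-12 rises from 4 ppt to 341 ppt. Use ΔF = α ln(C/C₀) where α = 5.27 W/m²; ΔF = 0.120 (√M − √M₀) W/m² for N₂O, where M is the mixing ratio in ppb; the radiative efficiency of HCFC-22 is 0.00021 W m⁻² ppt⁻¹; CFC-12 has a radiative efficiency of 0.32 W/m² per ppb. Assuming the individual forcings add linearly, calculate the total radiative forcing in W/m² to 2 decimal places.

ΔF = 2.33 W/m²

CO₂: 5.27 × ln(603/429) = 5.27 × ln(1.40559) = 5.27 × 0.34046 = 1.7942 W/m².
N₂O: 0.120 × (√381 − √267) = 0.120 × (19.5192 − 16.3401) = 0.120 × 3.1791 = 0.3815 W/m².
HCFC-22: ΔF = 0.00021 × (205 − 1) = 0.00021 × 204 = 0.0428 W/m².
CFC-12: Δ = 341 − 4 = 337 ppt = 0.337 ppb; ΔF = 0.32 × 0.337 = 0.1078 W/m².
Total ΔF = 1.7942 + 0.3815 + 0.0428 + 0.1078 = 2.3263 W/m².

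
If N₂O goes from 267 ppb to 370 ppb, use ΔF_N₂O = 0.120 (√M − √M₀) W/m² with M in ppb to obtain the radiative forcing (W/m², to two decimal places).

N₂O: 0.120 × (√370 − √267) = 0.120 × (19.2354 − 16.3401) = 0.120 × 2.8953 = 0.3474 W/m².

ΔF = 0.35 W/m²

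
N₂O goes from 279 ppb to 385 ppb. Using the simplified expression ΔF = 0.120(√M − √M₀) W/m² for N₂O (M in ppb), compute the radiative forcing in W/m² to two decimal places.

ΔF = 0.35 W/m²

N₂O: 0.120 × (√385 − √279) = 0.120 × (19.6214 − 16.7033) = 0.120 × 2.9181 = 0.3502 W/m².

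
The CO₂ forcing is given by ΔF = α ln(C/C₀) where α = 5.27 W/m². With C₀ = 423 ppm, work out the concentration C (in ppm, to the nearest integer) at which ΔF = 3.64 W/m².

Set 5.27 ln(C/423) = 3.64, so ln(C/423) = 3.64/5.27 = 0.69070.
Then C/423 = e^0.69070 = 1.99511, giving C = 423 × 1.99511 = 843.93 ppm.

C ≈ 844 ppm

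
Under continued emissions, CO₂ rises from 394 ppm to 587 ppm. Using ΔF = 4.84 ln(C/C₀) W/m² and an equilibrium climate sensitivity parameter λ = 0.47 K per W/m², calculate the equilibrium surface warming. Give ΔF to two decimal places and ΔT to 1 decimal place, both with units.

ΔF = 1.93 W/m²; ΔT = 0.9 K

CO₂: 4.84 × ln(587/394) = 4.84 × ln(1.48985) = 4.84 × 0.39868 = 1.9296 W/m².
ΔT = λ ΔF = 0.47 × 1.93 = 0.9071 K.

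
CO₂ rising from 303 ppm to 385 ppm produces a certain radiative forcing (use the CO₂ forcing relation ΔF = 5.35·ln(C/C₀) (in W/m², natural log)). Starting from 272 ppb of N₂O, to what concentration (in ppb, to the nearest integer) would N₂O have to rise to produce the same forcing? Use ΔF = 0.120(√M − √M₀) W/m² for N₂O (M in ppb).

CO₂ forcing: 5.35 × ln(385/303) = 5.35 × 0.239511 = 1.28138 W/m².
Set 0.120(√M − √272) = 1.28138: √M = 1.28138/0.120 + √272 = 10.6782 + 16.4924 = 27.1706.
M = (27.1706)² = 738.24 ppb.

M ≈ 738 ppb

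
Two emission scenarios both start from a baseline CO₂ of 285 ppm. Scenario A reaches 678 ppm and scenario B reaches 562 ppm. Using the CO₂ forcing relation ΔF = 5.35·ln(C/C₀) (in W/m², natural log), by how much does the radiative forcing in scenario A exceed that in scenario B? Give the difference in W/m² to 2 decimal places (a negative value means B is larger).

ΔF_A − ΔF_B = 1.00 W/m²

ΔF_A = 5.35 ln(678/285) = 5.35 × 0.86666 = 4.6366 W/m².
ΔF_B = 5.35 ln(562/285) = 5.35 × 0.67901 = 3.6327 W/m².
Difference: 4.6366 − 3.6327 = 1.0039 W/m².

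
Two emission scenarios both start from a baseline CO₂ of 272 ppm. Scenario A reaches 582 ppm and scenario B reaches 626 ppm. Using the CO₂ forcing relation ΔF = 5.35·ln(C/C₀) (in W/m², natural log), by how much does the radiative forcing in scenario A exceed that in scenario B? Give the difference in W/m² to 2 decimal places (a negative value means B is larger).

ΔF_A − ΔF_B = -0.39 W/m²

ΔF_A = 5.35 ln(582/272) = 5.35 × 0.76067 = 4.0696 W/m².
ΔF_B = 5.35 ln(626/272) = 5.35 × 0.83355 = 4.4595 W/m².
Difference: 4.0696 − 4.4595 = -0.3899 W/m².
(Equivalently, ΔF_A − ΔF_B = 5.35 ln(582/626) = 5.35 × -0.07288 = -0.3899 W/m².)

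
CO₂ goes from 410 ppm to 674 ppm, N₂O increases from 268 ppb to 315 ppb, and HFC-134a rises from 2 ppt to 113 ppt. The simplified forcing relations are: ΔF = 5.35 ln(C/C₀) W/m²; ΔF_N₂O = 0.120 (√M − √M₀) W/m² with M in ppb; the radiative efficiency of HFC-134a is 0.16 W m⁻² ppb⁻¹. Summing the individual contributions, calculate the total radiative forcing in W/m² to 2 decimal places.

ΔF = 2.84 W/m²

CO₂: 5.35 × ln(674/410) = 5.35 × ln(1.64390) = 5.35 × 0.49707 = 2.6593 W/m².
N₂O: 0.120 × (√315 − √268) = 0.120 × (17.7482 − 16.3707) = 0.120 × 1.3775 = 0.1653 W/m².
HFC-134a: Δ = 113 − 2 = 111 ppt = 0.111 ppb; ΔF = 0.16 × 0.111 = 0.0178 W/m².
Total ΔF = 2.6593 + 0.1653 + 0.0178 = 2.8424 W/m².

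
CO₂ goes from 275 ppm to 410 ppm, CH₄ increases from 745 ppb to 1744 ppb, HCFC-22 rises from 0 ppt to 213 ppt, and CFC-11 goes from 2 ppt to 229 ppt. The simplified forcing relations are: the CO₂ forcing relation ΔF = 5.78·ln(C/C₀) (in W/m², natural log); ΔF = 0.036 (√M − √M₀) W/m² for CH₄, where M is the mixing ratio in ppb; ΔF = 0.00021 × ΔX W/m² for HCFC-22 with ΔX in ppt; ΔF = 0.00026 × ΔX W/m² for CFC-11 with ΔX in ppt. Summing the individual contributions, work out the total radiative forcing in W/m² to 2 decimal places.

ΔF = 2.93 W/m²

CO₂: 5.78 × ln(410/275) = 5.78 × ln(1.49091) = 5.78 × 0.39939 = 2.3085 W/m².
CH₄: 0.036 × (√1744 − √745) = 0.036 × (41.7612 − 27.2947) = 0.036 × 14.4665 = 0.5208 W/m².
HCFC-22: ΔF = 0.00021 × (213 − 0) = 0.00021 × 213 = 0.0447 W/m².
CFC-11: ΔF = 0.00026 × (229 − 2) = 0.00026 × 227 = 0.0590 W/m².
Total ΔF = 2.3085 + 0.5208 + 0.0447 + 0.0590 = 2.9330 W/m².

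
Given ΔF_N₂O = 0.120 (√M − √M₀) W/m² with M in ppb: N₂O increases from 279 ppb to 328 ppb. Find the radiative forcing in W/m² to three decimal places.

ΔF = 0.169 W/m²

N₂O: 0.120 × (√328 − √279) = 0.120 × (18.1108 − 16.7033) = 0.120 × 1.4075 = 0.1689 W/m².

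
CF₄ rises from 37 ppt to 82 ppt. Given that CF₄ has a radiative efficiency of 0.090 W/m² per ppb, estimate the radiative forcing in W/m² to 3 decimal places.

ΔF = 0.004 W/m²

CF₄: Δ = 82 − 37 = 45 ppt = 0.045 ppb; ΔF = 0.090 × 0.045 = 0.0041 W/m².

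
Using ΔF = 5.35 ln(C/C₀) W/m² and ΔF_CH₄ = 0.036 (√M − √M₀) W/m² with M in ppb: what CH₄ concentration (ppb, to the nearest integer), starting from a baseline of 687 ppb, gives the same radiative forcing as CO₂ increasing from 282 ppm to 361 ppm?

CO₂ forcing: 5.35 × ln(361/282) = 5.35 × 0.246971 = 1.32129 W/m².
Set 0.036(√M − √687) = 1.32129: √M = 1.32129/0.036 + √687 = 36.7025 + 26.2107 = 62.9132.
M = (62.9132)² = 3958.07 ppb.

M ≈ 3958 ppb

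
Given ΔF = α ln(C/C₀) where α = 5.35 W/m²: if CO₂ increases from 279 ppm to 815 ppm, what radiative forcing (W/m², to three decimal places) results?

ΔF = 5.735 W/m²

CO₂: 5.35 × ln(815/279) = 5.35 × ln(2.92115) = 5.35 × 1.07198 = 5.7351 W/m².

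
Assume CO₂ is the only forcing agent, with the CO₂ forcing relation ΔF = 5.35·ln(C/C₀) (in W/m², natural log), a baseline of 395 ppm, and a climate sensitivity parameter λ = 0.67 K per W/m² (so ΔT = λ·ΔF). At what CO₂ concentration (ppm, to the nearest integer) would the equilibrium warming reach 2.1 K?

C ≈ 710 ppm

Required forcing: ΔF = ΔT/λ = 2.1/0.67 = 3.1343 W/m².
Then ln(C/395) = ΔF/5.35 = 3.1343/5.35 = 0.58585.
So C = 395 × e^0.58585 = 395 × 1.79652 = 709.63 ppm.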